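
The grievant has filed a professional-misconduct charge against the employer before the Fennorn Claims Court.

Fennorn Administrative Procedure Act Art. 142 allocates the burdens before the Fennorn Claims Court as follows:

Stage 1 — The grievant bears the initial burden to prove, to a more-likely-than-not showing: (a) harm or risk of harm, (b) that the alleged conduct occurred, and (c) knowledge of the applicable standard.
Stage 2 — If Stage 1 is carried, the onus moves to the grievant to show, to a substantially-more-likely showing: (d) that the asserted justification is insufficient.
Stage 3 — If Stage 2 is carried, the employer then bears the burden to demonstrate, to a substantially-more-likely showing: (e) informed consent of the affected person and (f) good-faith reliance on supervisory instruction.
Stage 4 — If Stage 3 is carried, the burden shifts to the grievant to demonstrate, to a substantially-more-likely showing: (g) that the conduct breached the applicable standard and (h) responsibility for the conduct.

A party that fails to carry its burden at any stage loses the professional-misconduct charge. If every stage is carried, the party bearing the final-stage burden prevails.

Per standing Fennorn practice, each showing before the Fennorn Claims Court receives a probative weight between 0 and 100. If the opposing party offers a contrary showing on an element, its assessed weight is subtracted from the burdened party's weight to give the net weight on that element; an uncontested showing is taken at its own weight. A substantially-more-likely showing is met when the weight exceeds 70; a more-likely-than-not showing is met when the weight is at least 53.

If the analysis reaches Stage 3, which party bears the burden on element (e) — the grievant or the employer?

Stage 3's rule assigns the burden to the employer (to a substantially-more-likely showing).

employer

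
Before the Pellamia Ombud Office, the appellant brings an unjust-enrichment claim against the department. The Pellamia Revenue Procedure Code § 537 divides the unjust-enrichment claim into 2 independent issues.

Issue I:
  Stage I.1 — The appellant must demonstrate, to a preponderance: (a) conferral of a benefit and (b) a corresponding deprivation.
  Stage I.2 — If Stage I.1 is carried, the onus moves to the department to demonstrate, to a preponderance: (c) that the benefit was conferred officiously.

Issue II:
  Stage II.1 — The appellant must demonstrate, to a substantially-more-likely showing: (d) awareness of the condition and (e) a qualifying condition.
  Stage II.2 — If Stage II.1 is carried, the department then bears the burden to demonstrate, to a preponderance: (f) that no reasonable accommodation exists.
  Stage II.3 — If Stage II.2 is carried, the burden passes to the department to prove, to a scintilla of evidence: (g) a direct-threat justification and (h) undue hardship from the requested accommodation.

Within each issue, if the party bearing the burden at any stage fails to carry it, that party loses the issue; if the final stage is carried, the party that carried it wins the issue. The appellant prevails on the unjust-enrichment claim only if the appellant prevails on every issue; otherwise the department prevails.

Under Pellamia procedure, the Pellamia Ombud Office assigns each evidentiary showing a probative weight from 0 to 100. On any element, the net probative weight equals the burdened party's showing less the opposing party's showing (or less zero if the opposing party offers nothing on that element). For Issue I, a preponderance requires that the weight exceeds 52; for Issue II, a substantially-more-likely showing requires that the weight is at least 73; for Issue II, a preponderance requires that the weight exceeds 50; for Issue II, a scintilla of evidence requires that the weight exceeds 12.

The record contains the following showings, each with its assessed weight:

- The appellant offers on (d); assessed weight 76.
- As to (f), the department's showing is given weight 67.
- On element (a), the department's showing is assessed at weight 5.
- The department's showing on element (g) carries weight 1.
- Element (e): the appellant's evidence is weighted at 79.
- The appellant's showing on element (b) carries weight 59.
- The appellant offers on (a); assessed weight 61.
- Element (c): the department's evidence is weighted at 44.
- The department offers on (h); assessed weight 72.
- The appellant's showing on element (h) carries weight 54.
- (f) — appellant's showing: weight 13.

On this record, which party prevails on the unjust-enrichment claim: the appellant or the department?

appellant

— Issue I —
At Stage I.1 the appellant must meet a preponderance (weight exceeds 52): on (a) the weight is 61 less the opposing 5 gives net 56, > 52, so (a) meets the standard; on (b) the weight is 59, which does exceed 52, so (b) meets the standard.
  All elements met. The burden passes to the department.
At Stage I.2 the department must meet a preponderance (weight exceeds 52): on (c) the weight is 44, ≤ 52, so (c) does not meet the standard.
  The department does not carry Stage I.2.
So the appellant prevails on this issue.
— Issue II —
Stage II.1 — burden on appellant; standard: a substantially-more-likely showing (weight is at least 73).
    (d): 76 ≥ 73 [met]
    (e): 79 ≥ 73 [met]
  The appellant carries Stage II.1; the department now bears the burden.
Stage II.2 — burden on department; standard: a preponderance (weight exceeds 50).
    (f): 67 − 13 = 54 > 50 [met]
  Stage II.2 carried; the burden remains with the department.
Stage II.3 — burden on department; standard: a scintilla of evidence (weight exceeds 12).
    (g): 1 ≤ 12 [not met]
    (h): 72 − 54 = 18 > 12 [met]
  Not every element is met, so the department fails to carry Stage II.3.
The analysis ends at Stage II.3; the appellant prevails on this issue.
Per-issue: Issue I → appellant; Issue II → appellant. The appellant must prevail on every issue; overall, the appellant prevails.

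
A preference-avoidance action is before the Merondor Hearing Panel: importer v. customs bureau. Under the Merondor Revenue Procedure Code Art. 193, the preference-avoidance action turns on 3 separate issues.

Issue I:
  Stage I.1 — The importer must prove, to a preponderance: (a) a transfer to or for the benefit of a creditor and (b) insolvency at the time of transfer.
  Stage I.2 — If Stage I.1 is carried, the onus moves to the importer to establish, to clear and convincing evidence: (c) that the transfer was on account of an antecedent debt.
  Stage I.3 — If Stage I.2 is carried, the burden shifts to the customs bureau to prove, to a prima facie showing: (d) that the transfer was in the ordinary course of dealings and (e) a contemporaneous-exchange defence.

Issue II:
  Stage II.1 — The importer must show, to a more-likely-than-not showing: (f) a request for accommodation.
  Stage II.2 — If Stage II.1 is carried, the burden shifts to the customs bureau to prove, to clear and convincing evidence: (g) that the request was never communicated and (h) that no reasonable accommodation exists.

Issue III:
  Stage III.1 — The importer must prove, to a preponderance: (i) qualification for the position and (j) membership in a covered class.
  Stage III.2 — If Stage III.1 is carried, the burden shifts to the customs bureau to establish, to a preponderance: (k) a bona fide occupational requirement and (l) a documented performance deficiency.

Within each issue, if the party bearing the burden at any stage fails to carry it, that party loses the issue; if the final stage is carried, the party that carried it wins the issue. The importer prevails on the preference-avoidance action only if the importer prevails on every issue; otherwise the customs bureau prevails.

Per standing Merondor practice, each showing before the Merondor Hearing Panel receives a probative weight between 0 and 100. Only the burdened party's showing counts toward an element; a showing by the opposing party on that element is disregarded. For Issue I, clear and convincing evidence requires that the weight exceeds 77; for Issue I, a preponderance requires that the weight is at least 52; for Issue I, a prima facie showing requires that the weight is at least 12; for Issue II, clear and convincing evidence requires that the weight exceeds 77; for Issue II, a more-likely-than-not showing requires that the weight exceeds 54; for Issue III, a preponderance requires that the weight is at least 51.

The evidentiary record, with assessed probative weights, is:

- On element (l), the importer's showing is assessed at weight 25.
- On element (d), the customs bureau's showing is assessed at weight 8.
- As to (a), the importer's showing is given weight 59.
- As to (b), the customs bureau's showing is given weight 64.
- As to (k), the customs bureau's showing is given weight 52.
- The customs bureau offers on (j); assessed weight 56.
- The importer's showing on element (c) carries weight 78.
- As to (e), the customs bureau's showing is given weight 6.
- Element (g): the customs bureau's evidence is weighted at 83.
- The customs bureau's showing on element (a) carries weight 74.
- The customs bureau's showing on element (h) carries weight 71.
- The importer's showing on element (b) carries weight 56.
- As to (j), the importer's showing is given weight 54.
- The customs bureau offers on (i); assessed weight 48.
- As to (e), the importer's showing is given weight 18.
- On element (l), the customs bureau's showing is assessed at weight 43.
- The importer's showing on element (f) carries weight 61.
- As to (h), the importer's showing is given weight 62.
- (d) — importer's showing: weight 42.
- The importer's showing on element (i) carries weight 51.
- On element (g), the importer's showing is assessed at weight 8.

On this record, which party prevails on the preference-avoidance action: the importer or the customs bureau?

— Issue I —
At Stage I.1 the importer must meet a preponderance (weight is at least 52): on (a) the weight is 59 (the customs bureau's 74 is given no effect), which does reach 52, so (a) meets the standard; on (b) the weight is 56 (the customs bureau's 64 is given no effect), which does reach 52, so (b) meets the standard.
  Stage I.1 carried; the burden remains with the importer.
At Stage I.2 the importer must meet clear and convincing evidence (weight exceeds 77): on (c) the weight is 78, > 77, so (c) meets the standard.
  All elements met. The burden passes to the customs bureau.
At Stage I.3 the customs bureau must meet a prima facie showing (weight is at least 12): on (d) the weight is 8 (the importer's 42 is given no effect), which does not reach 12, so (d) does not meet the standard; on (e) the weight is 6 (the importer's 18 is given no effect), < 12, so (e) does not meet the standard.
  Stage I.3 not carried; the customs bureau fails its burden.
The importer prevails on this issue.
— Issue II —
At Stage II.1 the importer must meet a more-likely-than-not showing (weight exceeds 54): on (f) the weight is 61, which does exceed 54, so (f) meets the standard.
  The importer carries Stage II.1; the customs bureau now bears the burden.
At Stage II.2 the customs bureau must meet clear and convincing evidence (weight exceeds 77): on (g) the weight is 83 (the importer's 8 is given no effect), > 77, so (g) meets the standard; on (h) the weight is 71 (the importer's 62 is given no effect), ≤ 77, so (h) does not meet the standard.
  Stage II.2 not carried; the customs bureau fails its burden.
The analysis ends at Stage II.2; the importer prevails on this issue.
— Issue III —
Stage III.1 — burden on importer; standard: a preponderance (weight is at least 51).
    (i): 51 (customs bureau's 48 disregarded) ≥ 51 [met]
    (j): 54 (customs bureau's 56 disregarded) ≥ 51 [met]
  Stage III.1 carried; the burden shifts to the customs bureau.
Stage III.2 — burden on customs bureau; standard: a preponderance (weight is at least 51).
    (k): 52 ≥ 51 [met]
    (l): 43 (importer's 25 disregarded) < 51 [not met]
  Not every element is met, so the customs bureau fails to carry Stage III.2.
The importer prevails on this issue.
Per-issue: Issue I → importer; Issue II → importer; Issue III → importer. The importer must prevail on every issue; overall, the importer prevails.

importer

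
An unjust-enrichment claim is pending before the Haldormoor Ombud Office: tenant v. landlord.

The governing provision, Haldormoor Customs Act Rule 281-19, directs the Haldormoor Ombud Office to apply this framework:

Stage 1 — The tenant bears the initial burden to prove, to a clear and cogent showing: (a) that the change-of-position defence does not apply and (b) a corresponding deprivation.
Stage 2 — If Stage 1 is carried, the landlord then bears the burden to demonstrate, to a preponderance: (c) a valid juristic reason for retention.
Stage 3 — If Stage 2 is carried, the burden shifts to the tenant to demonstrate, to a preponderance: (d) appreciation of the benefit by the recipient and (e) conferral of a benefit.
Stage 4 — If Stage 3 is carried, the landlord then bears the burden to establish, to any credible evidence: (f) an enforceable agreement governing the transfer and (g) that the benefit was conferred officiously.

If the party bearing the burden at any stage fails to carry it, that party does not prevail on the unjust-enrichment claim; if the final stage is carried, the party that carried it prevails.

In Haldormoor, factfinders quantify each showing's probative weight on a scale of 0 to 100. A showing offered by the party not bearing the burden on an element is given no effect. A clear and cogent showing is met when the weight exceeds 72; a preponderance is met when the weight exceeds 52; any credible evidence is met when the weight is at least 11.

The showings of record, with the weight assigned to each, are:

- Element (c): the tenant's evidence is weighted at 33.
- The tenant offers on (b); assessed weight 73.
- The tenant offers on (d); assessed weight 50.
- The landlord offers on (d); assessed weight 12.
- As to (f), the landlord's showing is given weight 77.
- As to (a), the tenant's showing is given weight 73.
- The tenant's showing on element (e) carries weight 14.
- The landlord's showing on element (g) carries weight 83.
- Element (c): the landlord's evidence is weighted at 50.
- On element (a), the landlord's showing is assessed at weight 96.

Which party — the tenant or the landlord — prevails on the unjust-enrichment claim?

tenant

Stage 1 — burden on tenant; standard: a clear and cogent showing (weight exceeds 72).
    (a): 73 (landlord's 96 disregarded) > 72 [met]
    (b): 73 > 72 [met]
  Stage 1 is satisfied; the onus moves to the landlord.
Stage 2 — burden on landlord; standard: a preponderance (weight exceeds 52).
    (c): 50 (tenant's 33 disregarded) ≤ 52 [not met]
  Stage 2 not carried; the landlord fails its burden.
The tenant prevails.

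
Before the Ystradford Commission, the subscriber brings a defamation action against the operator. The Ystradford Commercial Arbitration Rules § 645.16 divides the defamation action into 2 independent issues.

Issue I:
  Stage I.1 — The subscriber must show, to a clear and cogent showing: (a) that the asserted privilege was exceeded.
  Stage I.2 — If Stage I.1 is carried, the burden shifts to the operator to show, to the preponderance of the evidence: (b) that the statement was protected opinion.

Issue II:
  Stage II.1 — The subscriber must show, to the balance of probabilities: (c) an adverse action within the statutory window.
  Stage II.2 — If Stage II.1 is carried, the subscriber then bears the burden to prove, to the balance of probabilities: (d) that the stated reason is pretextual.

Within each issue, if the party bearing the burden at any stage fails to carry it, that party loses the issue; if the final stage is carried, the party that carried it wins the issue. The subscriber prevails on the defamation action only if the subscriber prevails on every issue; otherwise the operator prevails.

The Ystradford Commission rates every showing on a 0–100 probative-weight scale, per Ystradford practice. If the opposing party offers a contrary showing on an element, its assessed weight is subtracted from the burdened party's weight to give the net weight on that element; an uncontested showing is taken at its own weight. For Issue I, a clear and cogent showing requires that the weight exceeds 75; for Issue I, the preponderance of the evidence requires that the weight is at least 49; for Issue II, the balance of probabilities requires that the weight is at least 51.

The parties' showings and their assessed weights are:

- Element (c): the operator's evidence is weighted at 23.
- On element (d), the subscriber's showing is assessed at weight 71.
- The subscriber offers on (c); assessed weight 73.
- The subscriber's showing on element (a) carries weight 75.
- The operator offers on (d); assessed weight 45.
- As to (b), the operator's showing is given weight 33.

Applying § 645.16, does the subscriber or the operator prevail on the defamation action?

operator

— Issue I —
At Stage I.1 the subscriber must meet a clear and cogent showing (weight exceeds 75): on (a) the weight is 75, which does not exceed 75, so (a) does not meet the standard.
  The subscriber does not carry Stage I.1.
The operator prevails on this issue.
— Issue II —
At Stage II.1 the subscriber must meet the balance of probabilities (weight is at least 51): on (c) the weight is 73 less the opposing 23 gives net 50, < 51, so (c) does not meet the standard.
  The subscriber does not carry Stage II.1.
The operator prevails on this issue.
Per-issue: Issue I → operator; Issue II → operator. The subscriber must prevail on every issue; overall, the operator prevails.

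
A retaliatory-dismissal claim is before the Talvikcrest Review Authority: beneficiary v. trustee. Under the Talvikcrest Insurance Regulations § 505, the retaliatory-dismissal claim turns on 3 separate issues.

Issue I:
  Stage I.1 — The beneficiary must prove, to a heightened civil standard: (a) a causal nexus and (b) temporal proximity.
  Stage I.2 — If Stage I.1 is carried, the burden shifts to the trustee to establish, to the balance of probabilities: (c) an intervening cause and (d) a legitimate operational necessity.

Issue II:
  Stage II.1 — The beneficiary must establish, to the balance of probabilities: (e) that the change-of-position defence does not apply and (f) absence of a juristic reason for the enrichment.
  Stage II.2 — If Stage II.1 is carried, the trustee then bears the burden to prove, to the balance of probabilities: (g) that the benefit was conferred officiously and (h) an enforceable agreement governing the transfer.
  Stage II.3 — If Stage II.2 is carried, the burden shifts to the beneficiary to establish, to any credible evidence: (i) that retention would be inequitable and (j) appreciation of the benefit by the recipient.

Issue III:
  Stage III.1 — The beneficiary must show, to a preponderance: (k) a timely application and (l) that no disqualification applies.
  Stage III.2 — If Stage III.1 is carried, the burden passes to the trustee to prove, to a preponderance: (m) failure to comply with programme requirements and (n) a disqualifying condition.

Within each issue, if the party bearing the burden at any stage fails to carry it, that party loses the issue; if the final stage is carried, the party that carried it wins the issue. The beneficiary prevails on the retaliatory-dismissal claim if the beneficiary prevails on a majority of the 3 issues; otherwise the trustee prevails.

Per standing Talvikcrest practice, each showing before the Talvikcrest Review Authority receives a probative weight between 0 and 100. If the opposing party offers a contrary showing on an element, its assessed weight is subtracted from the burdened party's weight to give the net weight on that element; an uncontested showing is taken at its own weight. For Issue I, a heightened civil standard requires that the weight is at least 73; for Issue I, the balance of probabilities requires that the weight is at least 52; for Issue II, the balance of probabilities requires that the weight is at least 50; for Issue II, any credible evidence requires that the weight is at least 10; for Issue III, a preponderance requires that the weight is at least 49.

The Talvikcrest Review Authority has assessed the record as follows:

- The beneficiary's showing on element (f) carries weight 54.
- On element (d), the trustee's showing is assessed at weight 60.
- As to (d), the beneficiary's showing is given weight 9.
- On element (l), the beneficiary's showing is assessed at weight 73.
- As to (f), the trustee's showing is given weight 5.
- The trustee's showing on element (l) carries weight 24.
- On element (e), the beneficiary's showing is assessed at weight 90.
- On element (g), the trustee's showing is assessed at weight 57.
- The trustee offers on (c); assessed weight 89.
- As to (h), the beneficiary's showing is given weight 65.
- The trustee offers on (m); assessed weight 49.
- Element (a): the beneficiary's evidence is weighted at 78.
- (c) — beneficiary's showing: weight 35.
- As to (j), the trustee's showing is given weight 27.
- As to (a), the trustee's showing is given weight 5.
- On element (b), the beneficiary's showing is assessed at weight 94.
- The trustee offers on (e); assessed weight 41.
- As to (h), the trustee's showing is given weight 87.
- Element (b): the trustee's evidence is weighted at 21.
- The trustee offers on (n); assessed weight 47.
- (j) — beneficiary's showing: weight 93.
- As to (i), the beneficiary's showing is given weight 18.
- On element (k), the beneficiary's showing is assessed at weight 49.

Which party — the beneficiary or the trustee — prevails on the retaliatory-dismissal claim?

— Issue I —
Stage I.1 — burden on beneficiary; standard: a heightened civil standard (weight is at least 73).
    (a): 78 − 5 = 73 ≥ 73 [met]
    (b): 94 − 21 = 73 ≥ 73 [met]
  Stage I.1 is satisfied; the onus moves to the trustee.
Stage I.2 — burden on trustee; standard: the balance of probabilities (weight is at least 52).
    (c): 89 − 35 = 54 ≥ 52 [met]
    (d): 60 − 9 = 51 < 52 [not met]
  The trustee does not carry Stage I.2.
The analysis ends at Stage I.2; the beneficiary prevails on this issue.
— Issue II —
Stage II.1 — burden on beneficiary; standard: the balance of probabilities (weight is at least 50).
    (e): 90 − 41 = 49 < 50 [not met]
    (f): 54 − 5 = 49 < 50 [not met]
  Not every element is met, so the beneficiary fails to carry Stage II.1.
The trustee prevails on this issue.
— Issue III —
Stage III.1 (beneficiary, a preponderance, weight is at least 49): (k) 49 ≥ 49 — meets; (l) net 73−24=49 ≥ 49 — meets.
  All elements met. The burden passes to the trustee.
Stage III.2 (trustee, a preponderance, weight is at least 49): (m) 49 ≥ 49 — meets; (n) 47 < 49 — fails.
  The trustee does not carry Stage III.2.
The analysis ends at Stage III.2; the beneficiary prevails on this issue.
Per-issue: Issue I → beneficiary; Issue II → trustee; Issue III → beneficiary. The beneficiary must prevail on a majority of issues; overall, the beneficiary prevails.

beneficiary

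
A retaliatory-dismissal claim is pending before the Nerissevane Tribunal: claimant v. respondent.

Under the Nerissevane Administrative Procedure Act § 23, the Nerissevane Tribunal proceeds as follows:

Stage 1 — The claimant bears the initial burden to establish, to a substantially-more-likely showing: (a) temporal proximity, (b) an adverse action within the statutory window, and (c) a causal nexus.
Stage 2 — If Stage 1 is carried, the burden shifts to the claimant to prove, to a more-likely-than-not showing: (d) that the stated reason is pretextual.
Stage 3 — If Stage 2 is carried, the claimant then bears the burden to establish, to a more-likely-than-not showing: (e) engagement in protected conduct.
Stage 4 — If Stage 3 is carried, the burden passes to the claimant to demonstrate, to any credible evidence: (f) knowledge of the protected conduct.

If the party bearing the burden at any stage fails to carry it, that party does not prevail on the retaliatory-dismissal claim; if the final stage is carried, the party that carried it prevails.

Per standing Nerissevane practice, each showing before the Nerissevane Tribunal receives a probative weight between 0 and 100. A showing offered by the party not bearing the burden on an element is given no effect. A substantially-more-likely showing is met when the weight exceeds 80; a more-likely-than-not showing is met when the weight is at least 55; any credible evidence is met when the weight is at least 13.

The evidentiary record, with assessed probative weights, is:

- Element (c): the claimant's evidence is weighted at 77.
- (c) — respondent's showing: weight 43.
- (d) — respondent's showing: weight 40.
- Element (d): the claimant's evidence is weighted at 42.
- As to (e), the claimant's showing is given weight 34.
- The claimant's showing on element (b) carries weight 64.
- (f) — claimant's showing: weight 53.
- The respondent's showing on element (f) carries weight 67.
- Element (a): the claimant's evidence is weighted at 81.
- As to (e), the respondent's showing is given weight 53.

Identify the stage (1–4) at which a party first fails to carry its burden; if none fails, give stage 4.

stage 1

At Stage 1 the claimant must meet a substantially-more-likely showing (weight exceeds 80): on (a) the weight is 81, which does exceed 80, so (a) meets the standard; on (b) the weight is 64, which does not exceed 80, so (b) does not meet the standard; on (c) the weight is 77 (the respondent's 43 is given no effect), which does not exceed 80, so (c) does not meet the standard.
  Stage 1 not carried; the claimant fails its burden.
So the respondent prevails.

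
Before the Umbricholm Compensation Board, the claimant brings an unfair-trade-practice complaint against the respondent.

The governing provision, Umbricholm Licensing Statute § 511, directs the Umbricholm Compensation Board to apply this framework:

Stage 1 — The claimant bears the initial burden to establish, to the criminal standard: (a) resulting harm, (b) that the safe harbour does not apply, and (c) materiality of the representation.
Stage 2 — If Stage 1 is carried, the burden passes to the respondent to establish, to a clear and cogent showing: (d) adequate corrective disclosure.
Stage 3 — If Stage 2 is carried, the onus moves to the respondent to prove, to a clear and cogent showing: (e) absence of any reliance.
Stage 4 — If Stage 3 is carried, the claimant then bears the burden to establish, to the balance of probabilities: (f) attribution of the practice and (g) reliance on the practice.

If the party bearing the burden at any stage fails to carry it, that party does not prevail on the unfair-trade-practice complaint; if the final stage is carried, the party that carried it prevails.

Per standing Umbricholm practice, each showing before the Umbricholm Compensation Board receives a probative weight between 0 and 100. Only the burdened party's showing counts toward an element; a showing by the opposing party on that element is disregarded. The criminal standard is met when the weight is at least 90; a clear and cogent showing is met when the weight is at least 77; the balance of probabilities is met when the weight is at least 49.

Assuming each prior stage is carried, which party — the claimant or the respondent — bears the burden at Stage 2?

Stage 2's rule assigns the burden to the respondent (to a clear and cogent showing).

respondent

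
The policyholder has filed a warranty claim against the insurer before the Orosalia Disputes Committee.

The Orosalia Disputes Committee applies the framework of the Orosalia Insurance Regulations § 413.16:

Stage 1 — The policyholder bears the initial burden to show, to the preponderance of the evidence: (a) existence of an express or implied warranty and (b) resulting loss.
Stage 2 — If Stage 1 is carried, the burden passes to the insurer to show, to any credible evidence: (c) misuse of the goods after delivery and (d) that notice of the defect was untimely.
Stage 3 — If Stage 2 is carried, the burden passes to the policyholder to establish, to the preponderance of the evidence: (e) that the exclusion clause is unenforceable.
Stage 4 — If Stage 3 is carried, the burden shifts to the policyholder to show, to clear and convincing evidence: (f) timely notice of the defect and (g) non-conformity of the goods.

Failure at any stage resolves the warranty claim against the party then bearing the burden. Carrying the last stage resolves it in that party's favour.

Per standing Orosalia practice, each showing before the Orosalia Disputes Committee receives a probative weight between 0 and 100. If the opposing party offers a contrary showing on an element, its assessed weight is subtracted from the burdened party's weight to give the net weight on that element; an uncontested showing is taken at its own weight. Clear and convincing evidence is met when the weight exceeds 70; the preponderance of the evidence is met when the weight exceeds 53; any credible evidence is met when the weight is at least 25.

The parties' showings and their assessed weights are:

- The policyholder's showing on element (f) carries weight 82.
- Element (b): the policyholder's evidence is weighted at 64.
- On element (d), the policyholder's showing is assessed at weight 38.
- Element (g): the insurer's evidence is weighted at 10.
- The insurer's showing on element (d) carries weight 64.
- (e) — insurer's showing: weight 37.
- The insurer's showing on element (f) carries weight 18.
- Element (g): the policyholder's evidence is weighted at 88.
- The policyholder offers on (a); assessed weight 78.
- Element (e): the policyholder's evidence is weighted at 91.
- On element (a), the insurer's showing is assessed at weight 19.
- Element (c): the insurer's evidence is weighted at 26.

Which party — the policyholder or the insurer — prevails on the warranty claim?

At Stage 1 the policyholder must meet the preponderance of the evidence (weight exceeds 53): on (a) the weight is 78 less the opposing 19 gives net 59, which does exceed 53, so (a) meets the standard; on (b) the weight is 64, > 53, so (b) meets the standard.
  Stage 1 carried; the burden shifts to the insurer.
At Stage 2 the insurer must meet any credible evidence (weight is at least 25): on (c) the weight is 26, which does reach 25, so (c) meets the standard; on (d) the weight is 64 less the opposing 38 gives net 26, which does reach 25, so (d) meets the standard.
  Stage 2 carried; the burden shifts to the policyholder.
At Stage 3 the policyholder must meet the preponderance of the evidence (weight exceeds 53): on (e) the weight is 91 less the opposing 37 gives net 54, which does exceed 53, so (e) meets the standard.
  All elements met. The policyholder retains the burden for Stage 4.
At Stage 4 the policyholder must meet clear and convincing evidence (weight exceeds 70): on (f) the weight is 82 less the opposing 18 gives net 64, which does not exceed 70, so (f) does not meet the standard; on (g) the weight is 88 less the opposing 10 gives net 78, which does exceed 70, so (g) meets the standard.
  Stage 4 not carried; the policyholder fails its burden.
The analysis ends at Stage 4; the insurer prevails.

insurer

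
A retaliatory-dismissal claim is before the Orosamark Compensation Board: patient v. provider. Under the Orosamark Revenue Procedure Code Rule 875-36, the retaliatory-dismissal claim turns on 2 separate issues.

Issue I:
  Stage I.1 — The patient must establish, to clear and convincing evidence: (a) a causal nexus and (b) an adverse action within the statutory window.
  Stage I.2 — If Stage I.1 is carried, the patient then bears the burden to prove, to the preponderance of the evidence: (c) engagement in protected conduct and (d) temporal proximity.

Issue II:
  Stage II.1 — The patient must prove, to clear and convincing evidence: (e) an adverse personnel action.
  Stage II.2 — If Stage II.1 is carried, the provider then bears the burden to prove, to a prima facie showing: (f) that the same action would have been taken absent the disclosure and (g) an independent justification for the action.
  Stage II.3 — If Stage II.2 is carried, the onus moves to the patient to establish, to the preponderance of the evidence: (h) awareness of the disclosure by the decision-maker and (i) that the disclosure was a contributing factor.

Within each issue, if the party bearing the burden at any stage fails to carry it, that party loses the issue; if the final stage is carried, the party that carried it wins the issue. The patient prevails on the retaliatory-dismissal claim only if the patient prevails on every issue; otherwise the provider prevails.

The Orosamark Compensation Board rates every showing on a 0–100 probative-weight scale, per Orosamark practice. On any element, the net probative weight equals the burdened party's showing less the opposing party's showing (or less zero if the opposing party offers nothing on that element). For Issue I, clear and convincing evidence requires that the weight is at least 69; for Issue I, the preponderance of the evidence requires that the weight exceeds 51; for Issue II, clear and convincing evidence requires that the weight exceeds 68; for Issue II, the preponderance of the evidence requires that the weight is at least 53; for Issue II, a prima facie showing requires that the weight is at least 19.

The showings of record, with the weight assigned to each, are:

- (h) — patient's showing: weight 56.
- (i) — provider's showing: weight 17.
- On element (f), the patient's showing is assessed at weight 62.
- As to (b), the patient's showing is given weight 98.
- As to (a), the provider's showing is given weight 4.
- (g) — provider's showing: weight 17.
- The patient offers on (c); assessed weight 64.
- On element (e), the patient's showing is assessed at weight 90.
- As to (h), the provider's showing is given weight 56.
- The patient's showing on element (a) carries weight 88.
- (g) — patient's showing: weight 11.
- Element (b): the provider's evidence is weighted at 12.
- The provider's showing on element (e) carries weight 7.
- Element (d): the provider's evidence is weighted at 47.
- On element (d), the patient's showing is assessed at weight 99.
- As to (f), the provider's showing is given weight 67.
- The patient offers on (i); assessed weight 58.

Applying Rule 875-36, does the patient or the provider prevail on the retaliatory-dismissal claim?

— Issue I —
Stage I.1 — burden on patient; standard: clear and convincing evidence (weight is at least 69).
    (a): 88 − 4 = 84 ≥ 69 [met]
    (b): 98 − 12 = 86 ≥ 69 [met]
  Stage I.1 carried; the burden remains with the patient.
Stage I.2 — burden on patient; standard: the preponderance of the evidence (weight exceeds 51).
    (c): 64 > 51 [met]
    (d): 99 − 47 = 52 > 51 [met]
  All elements met at the final stage.
With every stage satisfied, the patient prevails on this issue.
— Issue II —
Stage II.1 (patient, clear and convincing evidence, weight exceeds 68): (e) net 90−7=83 > 68 — meets.
  Stage II.1 carried; the burden shifts to the provider.
Stage II.2 (provider, a prima facie showing, weight is at least 19): (f) net 67−62=5 < 19 — fails; (g) net 17−11=6 < 19 — fails.
  Not every element is met, so the provider fails to carry Stage II.2.
So the patient prevails on this issue.
Per-issue: Issue I → patient; Issue II → patient. The patient must prevail on every issue; overall, the patient prevails.

patient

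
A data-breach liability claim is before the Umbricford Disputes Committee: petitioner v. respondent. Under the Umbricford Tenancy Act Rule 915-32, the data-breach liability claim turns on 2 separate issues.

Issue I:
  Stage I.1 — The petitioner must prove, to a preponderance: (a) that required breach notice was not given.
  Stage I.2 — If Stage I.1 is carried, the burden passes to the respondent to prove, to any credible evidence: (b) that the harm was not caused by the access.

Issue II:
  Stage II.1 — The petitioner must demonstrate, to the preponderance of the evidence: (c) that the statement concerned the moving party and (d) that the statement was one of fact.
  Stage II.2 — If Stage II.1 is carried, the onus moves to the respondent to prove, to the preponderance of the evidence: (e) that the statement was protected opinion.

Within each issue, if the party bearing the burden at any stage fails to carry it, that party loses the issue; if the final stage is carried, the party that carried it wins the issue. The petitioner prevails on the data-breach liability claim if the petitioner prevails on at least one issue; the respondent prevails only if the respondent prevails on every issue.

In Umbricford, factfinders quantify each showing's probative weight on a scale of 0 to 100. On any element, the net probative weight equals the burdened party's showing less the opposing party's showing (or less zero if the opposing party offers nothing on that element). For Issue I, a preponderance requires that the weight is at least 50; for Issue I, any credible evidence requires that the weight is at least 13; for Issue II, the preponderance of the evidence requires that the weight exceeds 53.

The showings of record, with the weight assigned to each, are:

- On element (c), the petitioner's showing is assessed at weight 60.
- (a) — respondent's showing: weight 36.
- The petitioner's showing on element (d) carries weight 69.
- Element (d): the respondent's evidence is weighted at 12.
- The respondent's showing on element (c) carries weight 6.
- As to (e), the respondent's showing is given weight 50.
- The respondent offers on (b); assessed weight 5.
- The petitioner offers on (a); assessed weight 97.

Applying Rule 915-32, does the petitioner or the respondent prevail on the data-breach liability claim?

petitioner

— Issue I —
Stage I.1 (petitioner, a preponderance, weight is at least 50): (a) net 97−36=61 ≥ 50 — meets.
  Stage I.1 is satisfied; the onus moves to the respondent.
Stage I.2 (respondent, any credible evidence, weight is at least 13): (b) 5 < 13 — fails.
  Not every element is met, so the respondent fails to carry Stage I.2.
The petitioner prevails on this issue.
— Issue II —
Stage II.1 (petitioner, the preponderance of the evidence, weight exceeds 53): (c) net 60−6=54 > 53 — meets; (d) net 69−12=57 > 53 — meets.
  Stage II.1 carried; the burden shifts to the respondent.
Stage II.2 (respondent, the preponderance of the evidence, weight exceeds 53): (e) 50 ≤ 53 — fails.
  Stage II.2 not carried; the respondent fails its burden.
So the petitioner prevails on this issue.
Per-issue: Issue I → petitioner; Issue II → petitioner. The petitioner must prevail on at least one issue; overall, the petitioner prevails.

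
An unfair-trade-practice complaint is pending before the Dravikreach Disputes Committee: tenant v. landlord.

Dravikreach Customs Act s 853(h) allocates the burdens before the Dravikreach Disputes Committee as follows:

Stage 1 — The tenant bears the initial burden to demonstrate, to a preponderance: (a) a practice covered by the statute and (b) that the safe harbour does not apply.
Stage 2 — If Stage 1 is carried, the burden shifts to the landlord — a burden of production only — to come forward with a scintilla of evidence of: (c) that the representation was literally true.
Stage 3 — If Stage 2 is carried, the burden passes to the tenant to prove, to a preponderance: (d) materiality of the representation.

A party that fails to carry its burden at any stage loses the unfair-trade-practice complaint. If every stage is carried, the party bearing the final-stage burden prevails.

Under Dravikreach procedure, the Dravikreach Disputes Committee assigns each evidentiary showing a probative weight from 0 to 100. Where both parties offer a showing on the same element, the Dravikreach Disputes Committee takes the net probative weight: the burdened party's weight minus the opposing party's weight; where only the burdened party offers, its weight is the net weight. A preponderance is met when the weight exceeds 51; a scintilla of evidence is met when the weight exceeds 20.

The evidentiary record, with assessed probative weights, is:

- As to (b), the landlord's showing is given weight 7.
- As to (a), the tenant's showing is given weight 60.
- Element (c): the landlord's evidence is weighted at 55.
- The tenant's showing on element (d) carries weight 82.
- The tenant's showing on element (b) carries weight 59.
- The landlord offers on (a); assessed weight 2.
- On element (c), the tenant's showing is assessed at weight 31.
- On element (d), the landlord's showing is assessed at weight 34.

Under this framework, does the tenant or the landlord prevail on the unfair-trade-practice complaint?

Stage 1 (tenant, a preponderance, weight exceeds 51): (a) net 60−2=58 > 51 — meets; (b) net 59−7=52 > 51 — meets.
  Stage 1 carried; the burden shifts to the landlord.
Stage 2 (landlord, a scintilla of evidence, weight exceeds 20): (c) net 55−31=24 > 20 — meets.
  Stage 2 carried; the burden shifts to the tenant.
Stage 3 (tenant, a preponderance, weight exceeds 51): (d) net 82−34=48 ≤ 51 — fails.
  The tenant does not carry Stage 3.
The analysis ends at Stage 3; the landlord prevails.

landlord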